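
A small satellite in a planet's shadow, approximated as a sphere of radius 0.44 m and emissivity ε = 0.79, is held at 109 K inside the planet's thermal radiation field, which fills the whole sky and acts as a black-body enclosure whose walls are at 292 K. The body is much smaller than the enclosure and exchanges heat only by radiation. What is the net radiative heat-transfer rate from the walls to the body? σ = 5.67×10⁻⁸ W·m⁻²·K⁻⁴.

For a small grey body in a large enclosure: P_net = εσA(T_body⁴ − T_wall⁴).
A = 4πr² = 2.433 m²; T_body⁴ − T_wall⁴ = 1.412×10⁸ − 7.270×10⁹ = -7.129×10⁹ K⁴.
|P_net| = 0.79·5.67×10⁻⁸·2.433·7.129×10⁹.

P_net ≈ 777 W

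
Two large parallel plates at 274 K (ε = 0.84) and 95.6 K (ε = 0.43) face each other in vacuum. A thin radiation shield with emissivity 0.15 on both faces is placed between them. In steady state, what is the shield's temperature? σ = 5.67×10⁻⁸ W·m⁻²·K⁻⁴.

In steady state the net flux on the hot side equals that on the cold side.
σ(T₁⁴−T_s⁴)/D₁ = σ(T_s⁴−T₂⁴)/D₂, with D₁ = 1/ε₁+1/ε_s−1 = 6.857, D₂ = 1/ε_s+1/ε₂−1 = 7.992.
Solve for T_s⁴: T_s⁴ = (D₂·T₁⁴ + D₁·T₂⁴)/(D₁+D₂) = 3.072×10⁹ K⁴.

T_s ≈ 235 K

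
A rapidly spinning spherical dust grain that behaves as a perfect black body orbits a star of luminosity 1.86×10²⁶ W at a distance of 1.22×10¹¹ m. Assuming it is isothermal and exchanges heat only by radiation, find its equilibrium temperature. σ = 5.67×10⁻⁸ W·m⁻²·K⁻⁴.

T ≈ 257 K

First find the stellar flux at distance d: S = L/(4πd²) = 1.86×10²⁶/(4π·(1.22×10¹¹)²) = 994.5 W/m².
For an isothermal sphere, absorbed (1−a)S·πr² = emitted σ·4πr²·T⁴, so T⁴ = (1−a)S/(4σ).
T⁴ = 1.00·994.5/(4·5.67×10⁻⁸) = 4.385×10⁹ K⁴.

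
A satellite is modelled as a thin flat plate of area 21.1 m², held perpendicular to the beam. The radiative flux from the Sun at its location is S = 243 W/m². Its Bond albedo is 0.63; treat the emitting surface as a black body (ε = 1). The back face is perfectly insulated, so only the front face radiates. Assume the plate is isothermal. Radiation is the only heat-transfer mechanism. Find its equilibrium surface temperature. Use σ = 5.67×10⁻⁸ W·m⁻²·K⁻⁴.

T ≈ 200 K

At equilibrium, absorbed power = emitted power.
Absorbing cross-section = A = 21.10 m²; emitting surface = A = 21.10 m² (ratio 1).
(1−a)S·A_cross = εσ·A_surf·T⁴  ⇒  T⁴ = (1−a)S/(1σ).
T⁴ = 0.370·243/(1·5.67×10⁻⁸) = 1.586×10⁹ K⁴.
T = (1.586×10⁹)^(1/4).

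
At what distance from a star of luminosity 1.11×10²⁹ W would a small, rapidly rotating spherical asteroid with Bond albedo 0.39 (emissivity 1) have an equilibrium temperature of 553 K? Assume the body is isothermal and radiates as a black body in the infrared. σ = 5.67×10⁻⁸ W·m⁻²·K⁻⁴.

d ≈ 5.04×10¹¹ m

For an isothermal black-emitting sphere, (1−a)S·πr² = σ·4πr²·T⁴ ⇒ S = 4σT⁴/(1−a).
S = 4·5.67×10⁻⁸·(553)⁴/0.610 = 34770 W/m².
Flux falls as S = L/(4πd²), so d = √(L/(4πS)) = √(1.11×10²⁹/(4π·34770)).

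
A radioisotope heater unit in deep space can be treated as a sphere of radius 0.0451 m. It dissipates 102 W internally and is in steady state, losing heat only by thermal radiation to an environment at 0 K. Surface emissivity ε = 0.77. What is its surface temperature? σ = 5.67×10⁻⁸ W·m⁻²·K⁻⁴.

Steady state: internal power = radiated power, P = εσA T⁴.
Radiating area A = 4πr² = 0.02556 m².
T⁴ = P/(εσA) = 102/(0.77·5.67×10⁻⁸·0.02556) = 9.140×10¹⁰ K⁴.
T = (9.140×10¹⁰)^(1/4).

T ≈ 550 K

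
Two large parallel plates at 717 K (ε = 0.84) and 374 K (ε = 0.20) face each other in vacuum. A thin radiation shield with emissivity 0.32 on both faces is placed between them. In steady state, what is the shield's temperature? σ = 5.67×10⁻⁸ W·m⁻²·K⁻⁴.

T_s ≈ 657 K

In steady state the net flux on the hot side equals that on the cold side.
σ(T₁⁴−T_s⁴)/D₁ = σ(T_s⁴−T₂⁴)/D₂, with D₁ = 1/ε₁+1/ε_s−1 = 3.315, D₂ = 1/ε_s+1/ε₂−1 = 7.125.
Solve for T_s⁴: T_s⁴ = (D₂·T₁⁴ + D₁·T₂⁴)/(D₁+D₂) = 1.866×10¹¹ K⁴.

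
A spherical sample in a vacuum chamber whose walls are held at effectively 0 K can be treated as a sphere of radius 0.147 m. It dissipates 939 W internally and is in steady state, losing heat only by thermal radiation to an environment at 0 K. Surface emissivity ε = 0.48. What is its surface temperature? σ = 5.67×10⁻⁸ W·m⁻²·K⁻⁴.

T ≈ 597 K

Steady state: internal power = radiated power, P = εσA T⁴.
Radiating area A = 4πr² = 0.2715 m².
T⁴ = P/(εσA) = 939/(0.48·5.67×10⁻⁸·0.2715) = 1.271×10¹¹ K⁴.
T = (1.271×10¹¹)^(1/4).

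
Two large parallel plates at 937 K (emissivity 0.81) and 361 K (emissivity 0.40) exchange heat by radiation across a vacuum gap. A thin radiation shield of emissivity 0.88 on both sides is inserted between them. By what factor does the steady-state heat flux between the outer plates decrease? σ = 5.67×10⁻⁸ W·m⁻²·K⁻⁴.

factor ≈ 1.47

Without shield: q₀ = σΔ(T⁴)/(1/ε₁+1/ε₂−1) with denominator 2.735.
With shield the two gaps are in series; the resistances add: (1/ε₁+1/ε_s−1)+(1/ε_s+1/ε₂−1) = 1.371+2.636 = 4.007.
Heat-flux ratio q₀/q = 4.007/2.735.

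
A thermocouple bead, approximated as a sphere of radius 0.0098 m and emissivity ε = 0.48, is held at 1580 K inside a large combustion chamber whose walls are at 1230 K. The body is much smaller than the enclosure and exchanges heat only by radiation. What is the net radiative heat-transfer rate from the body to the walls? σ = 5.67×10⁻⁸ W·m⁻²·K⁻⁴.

For a small grey body in a large enclosure: P_net = εσA(T_body⁴ − T_wall⁴).
A = 4πr² = 0.001207 m²; T_body⁴ − T_wall⁴ = 6.232×10¹² − 2.289×10¹² = 3.943×10¹² K⁴.
|P_net| = 0.48·5.67×10⁻⁸·0.001207·3.943×10¹².

P_net ≈ 130 W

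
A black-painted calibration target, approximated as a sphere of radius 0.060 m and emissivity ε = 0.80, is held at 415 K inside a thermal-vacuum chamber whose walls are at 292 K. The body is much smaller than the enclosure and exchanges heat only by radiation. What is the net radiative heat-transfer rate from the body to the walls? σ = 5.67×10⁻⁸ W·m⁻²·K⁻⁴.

P_net ≈ 45.9 W

For a small grey body in a large enclosure: P_net = εσA(T_body⁴ − T_wall⁴).
A = 4πr² = 0.04524 m²; T_body⁴ − T_wall⁴ = 2.966×10¹⁰ − 7.270×10⁹ = 2.239×10¹⁰ K⁴.
|P_net| = 0.80·5.67×10⁻⁸·0.04524·2.239×10¹⁰.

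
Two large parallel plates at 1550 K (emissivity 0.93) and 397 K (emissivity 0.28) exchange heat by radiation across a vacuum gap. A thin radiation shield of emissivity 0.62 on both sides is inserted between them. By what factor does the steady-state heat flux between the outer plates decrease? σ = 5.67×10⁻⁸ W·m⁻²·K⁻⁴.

Without shield: q₀ = σΔ(T⁴)/(1/ε₁+1/ε₂−1) with denominator 3.647.
With shield the two gaps are in series; the resistances add: (1/ε₁+1/ε_s−1)+(1/ε_s+1/ε₂−1) = 1.688+4.184 = 5.873.
Heat-flux ratio q₀/q = 5.873/3.647.

factor ≈ 1.61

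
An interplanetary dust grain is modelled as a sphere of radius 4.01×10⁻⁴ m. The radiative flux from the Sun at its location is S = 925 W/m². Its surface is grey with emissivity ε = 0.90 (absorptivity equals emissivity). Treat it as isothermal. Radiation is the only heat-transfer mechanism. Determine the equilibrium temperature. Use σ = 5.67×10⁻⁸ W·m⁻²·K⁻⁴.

At equilibrium, absorbed power = emitted power.
Absorbing cross-section = πr² = 5.052×10⁻⁷ m²; emitting surface = 4πr² = 2.021×10⁻⁶ m² (ratio 4).
εS·A_cross = εσ·A_surf·T⁴  ⇒  T⁴ = S/(4σ)   (ε cancels).
T⁴ = 925/(4·5.67×10⁻⁸) = 4.078×10⁹ K⁴.
T = (4.078×10⁹)^(1/4).

T ≈ 253 K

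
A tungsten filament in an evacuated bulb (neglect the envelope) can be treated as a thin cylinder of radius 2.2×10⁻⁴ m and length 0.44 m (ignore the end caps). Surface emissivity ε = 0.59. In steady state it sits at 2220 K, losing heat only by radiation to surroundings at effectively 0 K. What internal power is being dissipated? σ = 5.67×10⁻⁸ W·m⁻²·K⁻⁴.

Steady state: P = εσA T⁴.
A = 2πrL = 6.082×10⁻⁴ m²; T⁴ = (2220)⁴ = 2.429×10¹³ K⁴.
P = 0.59 × 5.67×10⁻⁸ × 6.082×10⁻⁴ × 2.429×10¹³.

P ≈ 494 W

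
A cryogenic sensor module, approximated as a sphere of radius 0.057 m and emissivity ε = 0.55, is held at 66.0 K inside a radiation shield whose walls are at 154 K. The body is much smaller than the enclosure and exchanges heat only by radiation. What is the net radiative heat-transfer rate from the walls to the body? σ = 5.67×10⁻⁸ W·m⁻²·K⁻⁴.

For a small grey body in a large enclosure: P_net = εσA(T_body⁴ − T_wall⁴).
A = 4πr² = 0.04083 m²; T_body⁴ − T_wall⁴ = 1.897×10⁷ − 5.624×10⁸ = -5.435×10⁸ K⁴.
|P_net| = 0.55·5.67×10⁻⁸·0.04083·5.435×10⁸.

P_net ≈ 0.692 W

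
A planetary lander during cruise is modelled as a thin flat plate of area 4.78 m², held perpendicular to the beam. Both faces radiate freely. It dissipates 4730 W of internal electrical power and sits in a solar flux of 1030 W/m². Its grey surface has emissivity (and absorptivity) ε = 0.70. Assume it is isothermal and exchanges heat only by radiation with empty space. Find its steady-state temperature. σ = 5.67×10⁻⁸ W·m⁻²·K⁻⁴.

At steady state, absorbed solar power + internal power = radiated power.
Absorbed: α·S·A_cross = 0.70·1030·4.780 = 3446 W (cross-section A).
Total input = 3446 + 4730 = 8176 W.
Radiated: εσ·A_surf·T⁴ with A_surf = 2A = 9.560 m².
T⁴ = 8176/(0.70·5.67×10⁻⁸·9.560) = 2.155×10¹⁰ K⁴.

T ≈ 383 K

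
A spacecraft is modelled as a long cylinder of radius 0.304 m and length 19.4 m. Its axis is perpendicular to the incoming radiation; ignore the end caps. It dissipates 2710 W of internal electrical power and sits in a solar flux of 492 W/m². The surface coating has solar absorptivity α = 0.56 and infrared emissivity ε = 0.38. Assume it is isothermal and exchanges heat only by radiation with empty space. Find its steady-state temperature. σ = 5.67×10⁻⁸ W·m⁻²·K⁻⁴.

At steady state, absorbed solar power + internal power = radiated power.
Absorbed: α·S·A_cross = 0.56·492·11.80 = 3250 W (cross-section 2rL).
Total input = 3250 + 2710 = 5960 W.
Radiated: εσ·A_surf·T⁴ with A_surf = 2πrL = 37.06 m².
T⁴ = 5960/(0.38·5.67×10⁻⁸·37.06) = 7.465×10⁹ K⁴.

T ≈ 294 K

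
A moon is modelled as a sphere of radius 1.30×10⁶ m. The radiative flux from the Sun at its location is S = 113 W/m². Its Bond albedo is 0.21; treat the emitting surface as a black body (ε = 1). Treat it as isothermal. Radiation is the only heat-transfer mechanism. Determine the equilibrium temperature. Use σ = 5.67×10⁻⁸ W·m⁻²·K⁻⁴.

At equilibrium, absorbed power = emitted power.
Absorbing cross-section = πr² = 5.309×10¹² m²; emitting surface = 4πr² = 2.124×10¹³ m² (ratio 4).
(1−a)S·A_cross = εσ·A_surf·T⁴  ⇒  T⁴ = (1−a)S/(4σ).
T⁴ = 0.790·113/(4·5.67×10⁻⁸) = 3.936×10⁸ K⁴.
T = (3.936×10⁸)^(1/4).

T ≈ 141 K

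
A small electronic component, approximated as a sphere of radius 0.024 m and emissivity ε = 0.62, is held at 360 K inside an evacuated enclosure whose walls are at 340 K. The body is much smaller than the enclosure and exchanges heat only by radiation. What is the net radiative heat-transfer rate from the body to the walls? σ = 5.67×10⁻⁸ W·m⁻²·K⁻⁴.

P_net ≈ 0.873 W

For a small grey body in a large enclosure: P_net = εσA(T_body⁴ − T_wall⁴).
A = 4πr² = 0.007238 m²; T_body⁴ − T_wall⁴ = 1.680×10¹⁰ − 1.336×10¹⁰ = 3.433×10⁹ K⁴.
|P_net| = 0.62·5.67×10⁻⁸·0.007238·3.433×10⁹.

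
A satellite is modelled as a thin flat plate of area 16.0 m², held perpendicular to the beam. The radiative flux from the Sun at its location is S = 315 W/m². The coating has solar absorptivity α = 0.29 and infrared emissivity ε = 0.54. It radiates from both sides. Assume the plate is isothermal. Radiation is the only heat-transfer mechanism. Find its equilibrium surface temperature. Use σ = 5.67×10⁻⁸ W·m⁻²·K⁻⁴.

At equilibrium, absorbed power = emitted power.
Absorbing cross-section = A = 16.00 m²; emitting surface = 2A = 32.00 m² (ratio 2).
αS·A_cross = εσ·A_surf·T⁴  ⇒  T⁴ = αS/(ε·2σ).
T⁴ = 0.290·315/(0.54·2·5.67×10⁻⁸) = 1.492×10⁹ K⁴.
T = (1.492×10⁹)^(1/4).

T ≈ 197 K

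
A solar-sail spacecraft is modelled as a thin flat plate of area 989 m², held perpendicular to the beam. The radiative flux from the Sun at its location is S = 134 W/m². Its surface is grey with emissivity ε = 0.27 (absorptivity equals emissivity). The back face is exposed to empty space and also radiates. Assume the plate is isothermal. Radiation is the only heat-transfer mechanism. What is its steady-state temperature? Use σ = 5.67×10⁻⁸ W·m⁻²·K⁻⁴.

At equilibrium, absorbed power = emitted power.
Absorbing cross-section = A = 989.0 m²; emitting surface = 2A = 1978 m² (ratio 2).
εS·A_cross = εσ·A_surf·T⁴  ⇒  T⁴ = S/(2σ)   (ε cancels).
T⁴ = 134/(2·5.67×10⁻⁸) = 1.182×10⁹ K⁴.
T = (1.182×10⁹)^(1/4).

T ≈ 185 K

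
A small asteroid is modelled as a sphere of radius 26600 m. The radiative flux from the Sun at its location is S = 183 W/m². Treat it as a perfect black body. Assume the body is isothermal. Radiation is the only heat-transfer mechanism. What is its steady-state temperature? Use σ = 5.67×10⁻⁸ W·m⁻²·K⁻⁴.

At equilibrium, absorbed power = emitted power.
Absorbing cross-section = πr² = 2.223×10⁹ m²; emitting surface = 4πr² = 8.891×10⁹ m² (ratio 4).
S·A_cross = εσ·A_surf·T⁴  ⇒  T⁴ = S/(4σ).
T⁴ = 1.00·183/(4·5.67×10⁻⁸) = 8.069×10⁸ K⁴.
T = (8.069×10⁸)^(1/4).

T ≈ 169 K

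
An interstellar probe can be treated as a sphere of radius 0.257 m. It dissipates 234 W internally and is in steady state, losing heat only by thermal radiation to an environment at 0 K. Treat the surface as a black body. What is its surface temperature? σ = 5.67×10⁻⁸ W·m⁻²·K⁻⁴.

T ≈ 266 K

Steady state: internal power = radiated power, P = εσA T⁴.
Radiating area A = 4πr² = 0.8300 m².
T⁴ = P/(εσA) = 234/(1.0·5.67×10⁻⁸·0.8300) = 4.972×10⁹ K⁴.
T = (4.972×10⁹)^(1/4).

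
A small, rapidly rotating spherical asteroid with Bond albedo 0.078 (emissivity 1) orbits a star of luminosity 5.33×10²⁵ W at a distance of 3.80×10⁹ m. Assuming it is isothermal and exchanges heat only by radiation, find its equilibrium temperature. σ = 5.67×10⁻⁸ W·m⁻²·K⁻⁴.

First find the stellar flux at distance d: S = L/(4πd²) = 5.33×10²⁵/(4π·(3.80×10⁹)²) = 2.937×10⁵ W/m².
For an isothermal sphere, absorbed (1−a)S·πr² = emitted σ·4πr²·T⁴, so T⁴ = (1−a)S/(4σ).
T⁴ = 0.922·2.937×10⁵/(4·5.67×10⁻⁸) = 1.194×10¹² K⁴.

T ≈ 1050 K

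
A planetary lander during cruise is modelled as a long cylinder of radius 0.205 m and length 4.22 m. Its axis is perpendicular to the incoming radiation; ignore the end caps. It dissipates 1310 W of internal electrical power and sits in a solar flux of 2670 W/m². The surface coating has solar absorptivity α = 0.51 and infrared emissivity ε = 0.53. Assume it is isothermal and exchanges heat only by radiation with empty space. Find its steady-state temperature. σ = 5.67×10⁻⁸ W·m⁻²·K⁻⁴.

T ≈ 387 K

At steady state, absorbed solar power + internal power = radiated power.
Absorbed: α·S·A_cross = 0.51·2670·1.730 = 2356 W (cross-section 2rL).
Total input = 2356 + 1310 = 3666 W.
Radiated: εσ·A_surf·T⁴ with A_surf = 2πrL = 5.436 m².
T⁴ = 3666/(0.53·5.67×10⁻⁸·5.436) = 2.244×10¹⁰ K⁴.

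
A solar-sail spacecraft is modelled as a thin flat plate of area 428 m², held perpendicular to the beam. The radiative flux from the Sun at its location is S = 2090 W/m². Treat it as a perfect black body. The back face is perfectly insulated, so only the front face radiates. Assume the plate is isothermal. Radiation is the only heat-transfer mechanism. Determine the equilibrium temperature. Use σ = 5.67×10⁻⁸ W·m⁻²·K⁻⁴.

At equilibrium, absorbed power = emitted power.
Absorbing cross-section = A = 428.0 m²; emitting surface = A = 428.0 m² (ratio 1).
S·A_cross = εσ·A_surf·T⁴  ⇒  T⁴ = S/(1σ).
T⁴ = 1.00·2090/(1·5.67×10⁻⁸) = 3.686×10¹⁰ K⁴.
T = (3.686×10¹⁰)^(1/4).

T ≈ 438 K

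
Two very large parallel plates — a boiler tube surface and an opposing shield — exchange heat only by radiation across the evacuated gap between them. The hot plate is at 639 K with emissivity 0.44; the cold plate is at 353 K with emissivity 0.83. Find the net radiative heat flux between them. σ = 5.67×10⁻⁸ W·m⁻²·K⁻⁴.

q ≈ 3460 W/m²

For two infinite grey parallel plates, q = σ(T₁⁴ − T₂⁴)/(1/ε₁ + 1/ε₂ − 1).
T₁⁴ − T₂⁴ = 1.667×10¹¹ − 1.553×10¹⁰ = 1.512×10¹¹ K⁴.
1/ε₁ + 1/ε₂ − 1 = 2.273 + 1.205 − 1 = 2.478.
q = 5.67×10⁻⁸ × 1.512×10¹¹ / 2.478.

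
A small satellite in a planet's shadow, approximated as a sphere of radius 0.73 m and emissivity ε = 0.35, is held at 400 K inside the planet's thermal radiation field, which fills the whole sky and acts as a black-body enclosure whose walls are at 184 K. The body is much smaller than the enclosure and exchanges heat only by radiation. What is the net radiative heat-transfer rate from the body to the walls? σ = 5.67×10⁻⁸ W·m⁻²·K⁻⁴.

For a small grey body in a large enclosure: P_net = εσA(T_body⁴ − T_wall⁴).
A = 4πr² = 6.697 m²; T_body⁴ − T_wall⁴ = 2.560×10¹⁰ − 1.146×10⁹ = 2.445×10¹⁰ K⁴.
|P_net| = 0.35·5.67×10⁻⁸·6.697·2.445×10¹⁰.

P_net ≈ 3250 W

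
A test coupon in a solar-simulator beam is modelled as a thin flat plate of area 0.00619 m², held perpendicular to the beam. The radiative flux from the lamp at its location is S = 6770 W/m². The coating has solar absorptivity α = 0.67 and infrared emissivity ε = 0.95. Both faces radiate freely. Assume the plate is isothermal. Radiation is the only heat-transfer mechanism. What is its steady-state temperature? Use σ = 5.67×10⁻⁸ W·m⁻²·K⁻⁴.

At equilibrium, absorbed power = emitted power.
Absorbing cross-section = A = 0.006190 m²; emitting surface = 2A = 0.01238 m² (ratio 2).
αS·A_cross = εσ·A_surf·T⁴  ⇒  T⁴ = αS/(ε·2σ).
T⁴ = 0.670·6770/(0.95·2·5.67×10⁻⁸) = 4.210×10¹⁰ K⁴.
T = (4.210×10¹⁰)^(1/4).

T ≈ 453 K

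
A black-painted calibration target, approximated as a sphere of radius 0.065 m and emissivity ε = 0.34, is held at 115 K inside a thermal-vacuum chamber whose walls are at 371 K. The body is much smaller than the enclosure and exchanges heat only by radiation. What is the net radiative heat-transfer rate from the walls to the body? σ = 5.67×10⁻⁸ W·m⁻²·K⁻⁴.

P_net ≈ 19.2 W

For a small grey body in a large enclosure: P_net = εσA(T_body⁴ − T_wall⁴).
A = 4πr² = 0.05309 m²; T_body⁴ − T_wall⁴ = 1.749×10⁸ − 1.895×10¹⁰ = -1.877×10¹⁰ K⁴.
|P_net| = 0.34·5.67×10⁻⁸·0.05309·1.877×10¹⁰.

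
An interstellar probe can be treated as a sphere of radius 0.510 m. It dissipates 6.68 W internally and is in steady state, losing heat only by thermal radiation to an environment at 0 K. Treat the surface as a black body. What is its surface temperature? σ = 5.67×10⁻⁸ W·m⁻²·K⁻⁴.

Steady state: internal power = radiated power, P = εσA T⁴.
Radiating area A = 4πr² = 3.269 m².
T⁴ = P/(εσA) = 6.68/(1.0·5.67×10⁻⁸·3.269) = 3.604×10⁷ K⁴.
T = (3.604×10⁷)^(1/4).

T ≈ 77.5 K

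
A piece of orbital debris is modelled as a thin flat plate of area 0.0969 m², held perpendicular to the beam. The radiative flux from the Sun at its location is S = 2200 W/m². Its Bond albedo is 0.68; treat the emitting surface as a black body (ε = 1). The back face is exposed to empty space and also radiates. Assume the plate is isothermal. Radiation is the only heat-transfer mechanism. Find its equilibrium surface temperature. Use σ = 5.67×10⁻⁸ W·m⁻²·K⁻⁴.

At equilibrium, absorbed power = emitted power.
Absorbing cross-section = A = 0.09690 m²; emitting surface = 2A = 0.1938 m² (ratio 2).
(1−a)S·A_cross = εσ·A_surf·T⁴  ⇒  T⁴ = (1−a)S/(2σ).
T⁴ = 0.320·2200/(2·5.67×10⁻⁸) = 6.208×10⁹ K⁴.
T = (6.208×10⁹)^(1/4).

T ≈ 281 K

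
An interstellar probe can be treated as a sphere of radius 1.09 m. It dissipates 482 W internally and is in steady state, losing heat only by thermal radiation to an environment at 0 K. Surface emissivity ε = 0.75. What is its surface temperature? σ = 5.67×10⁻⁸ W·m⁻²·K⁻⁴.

T ≈ 166 K

Steady state: internal power = radiated power, P = εσA T⁴.
Radiating area A = 4πr² = 14.93 m².
T⁴ = P/(εσA) = 482/(0.75·5.67×10⁻⁸·14.93) = 7.592×10⁸ K⁴.
T = (7.592×10⁸)^(1/4).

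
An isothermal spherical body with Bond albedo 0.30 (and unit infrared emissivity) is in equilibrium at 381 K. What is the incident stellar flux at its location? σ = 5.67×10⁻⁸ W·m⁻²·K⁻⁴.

S ≈ 6830 W/m²

(1−a)S·πr² = σ·4πr²·T⁴ ⇒ S = 4σT⁴/(1−a).
S = 4·5.67×10⁻⁸·2.107×10¹⁰/0.700.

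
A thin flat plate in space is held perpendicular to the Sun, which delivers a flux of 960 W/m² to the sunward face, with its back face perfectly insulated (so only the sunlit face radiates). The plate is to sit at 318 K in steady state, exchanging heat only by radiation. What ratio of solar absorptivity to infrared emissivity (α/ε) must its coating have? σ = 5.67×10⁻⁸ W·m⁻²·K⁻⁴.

α/ε ≈ 0.604

Balance: αS·A = εσ·1A·T⁴ ⇒ α/ε = σT⁴/S.
α/ε = 5.67×10⁻⁸·(318)⁴/960 = 5.67×10⁻⁸·1.023×10¹⁰/960.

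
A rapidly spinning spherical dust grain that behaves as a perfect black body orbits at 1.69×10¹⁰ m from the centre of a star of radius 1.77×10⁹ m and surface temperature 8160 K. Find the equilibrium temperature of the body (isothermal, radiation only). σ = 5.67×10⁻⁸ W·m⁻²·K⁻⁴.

T ≈ 1870 K

The star's surface emits σT_*⁴; at distance d the flux is S = σT_*⁴(R_*/d)².
S = 5.67×10⁻⁸·(8160)⁴·(1.77×10⁹/1.69×10¹⁰)² = 2.758×10⁶ W/m².
For an isothermal sphere T⁴ = (1−a)S/(4σ) = 1.216×10¹³ K⁴.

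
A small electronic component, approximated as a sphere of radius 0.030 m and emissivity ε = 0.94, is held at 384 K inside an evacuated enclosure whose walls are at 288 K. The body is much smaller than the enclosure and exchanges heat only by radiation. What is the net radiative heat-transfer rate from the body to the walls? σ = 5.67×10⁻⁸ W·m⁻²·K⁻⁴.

For a small grey body in a large enclosure: P_net = εσA(T_body⁴ − T_wall⁴).
A = 4πr² = 0.01131 m²; T_body⁴ − T_wall⁴ = 2.174×10¹⁰ − 6.880×10⁹ = 1.486×10¹⁰ K⁴.
|P_net| = 0.94·5.67×10⁻⁸·0.01131·1.486×10¹⁰.

P_net ≈ 8.96 W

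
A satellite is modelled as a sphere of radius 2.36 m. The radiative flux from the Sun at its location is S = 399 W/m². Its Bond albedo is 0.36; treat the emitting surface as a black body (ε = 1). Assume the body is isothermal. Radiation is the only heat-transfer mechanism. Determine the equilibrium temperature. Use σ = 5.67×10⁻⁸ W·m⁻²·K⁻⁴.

At equilibrium, absorbed power = emitted power.
Absorbing cross-section = πr² = 17.50 m²; emitting surface = 4πr² = 69.99 m² (ratio 4).
(1−a)S·A_cross = εσ·A_surf·T⁴  ⇒  T⁴ = (1−a)S/(4σ).
T⁴ = 0.640·399/(4·5.67×10⁻⁸) = 1.126×10⁹ K⁴.
T = (1.126×10⁹)^(1/4).

T ≈ 183 K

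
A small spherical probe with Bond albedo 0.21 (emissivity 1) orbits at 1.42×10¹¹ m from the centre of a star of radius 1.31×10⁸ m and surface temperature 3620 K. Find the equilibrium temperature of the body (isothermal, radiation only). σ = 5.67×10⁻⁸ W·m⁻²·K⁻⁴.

T ≈ 73.3 K

The star's surface emits σT_*⁴; at distance d the flux is S = σT_*⁴(R_*/d)².
S = 5.67×10⁻⁸·(3620)⁴·(1.31×10⁸/1.42×10¹¹)² = 8.287 W/m².
For an isothermal sphere T⁴ = (1−a)S/(4σ) = 2.886×10⁷ K⁴.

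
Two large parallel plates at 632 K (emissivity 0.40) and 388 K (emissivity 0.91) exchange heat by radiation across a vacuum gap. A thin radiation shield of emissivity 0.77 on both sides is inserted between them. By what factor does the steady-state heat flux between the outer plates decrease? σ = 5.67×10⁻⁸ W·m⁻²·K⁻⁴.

factor ≈ 1.61

Without shield: q₀ = σΔ(T⁴)/(1/ε₁+1/ε₂−1) with denominator 2.599.
With shield the two gaps are in series; the resistances add: (1/ε₁+1/ε_s−1)+(1/ε_s+1/ε₂−1) = 2.799+1.398 = 4.196.
Heat-flux ratio q₀/q = 4.196/2.599.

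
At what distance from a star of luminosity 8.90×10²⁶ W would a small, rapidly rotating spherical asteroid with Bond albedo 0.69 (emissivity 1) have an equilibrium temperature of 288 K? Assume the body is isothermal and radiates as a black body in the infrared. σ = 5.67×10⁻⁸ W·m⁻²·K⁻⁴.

d ≈ 1.19×10¹¹ m

For an isothermal black-emitting sphere, (1−a)S·πr² = σ·4πr²·T⁴ ⇒ S = 4σT⁴/(1−a).
S = 4·5.67×10⁻⁸·(288)⁴/0.310 = 5033 W/m².
Flux falls as S = L/(4πd²), so d = √(L/(4πS)) = √(8.90×10²⁶/(4π·5033)).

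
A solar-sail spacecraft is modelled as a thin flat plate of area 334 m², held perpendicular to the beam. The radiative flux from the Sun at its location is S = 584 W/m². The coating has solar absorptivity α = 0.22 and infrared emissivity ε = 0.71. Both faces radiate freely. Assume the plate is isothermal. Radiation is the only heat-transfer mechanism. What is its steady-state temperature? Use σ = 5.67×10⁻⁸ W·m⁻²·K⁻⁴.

At equilibrium, absorbed power = emitted power.
Absorbing cross-section = A = 334.0 m²; emitting surface = 2A = 668.0 m² (ratio 2).
αS·A_cross = εσ·A_surf·T⁴  ⇒  T⁴ = αS/(ε·2σ).
T⁴ = 0.220·584/(0.71·2·5.67×10⁻⁸) = 1.596×10⁹ K⁴.
T = (1.596×10⁹)^(1/4).

T ≈ 200 K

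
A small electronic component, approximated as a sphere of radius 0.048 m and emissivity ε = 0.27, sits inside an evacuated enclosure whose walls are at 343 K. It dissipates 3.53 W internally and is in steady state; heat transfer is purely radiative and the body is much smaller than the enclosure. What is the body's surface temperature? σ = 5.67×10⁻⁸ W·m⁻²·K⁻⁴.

For a small grey body in a large enclosure, net radiated power = εσA(T⁴ − T_w⁴).
Steady state: P = εσA(T⁴ − T_w⁴) with A = 4πr² = 0.02895 m².
T⁴ = P/(εσA) + T_w⁴ = 3.53/(0.27·5.67×10⁻⁸·0.02895) + (343)⁴
    = 7.964×10⁹ + 1.384×10¹⁰ = 2.181×10¹⁰ K⁴.

T ≈ 384 K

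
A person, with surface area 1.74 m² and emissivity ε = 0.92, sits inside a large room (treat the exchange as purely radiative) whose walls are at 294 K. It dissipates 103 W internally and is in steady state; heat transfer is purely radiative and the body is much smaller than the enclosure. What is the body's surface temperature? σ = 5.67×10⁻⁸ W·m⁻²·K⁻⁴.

For a small grey body in a large enclosure, net radiated power = εσA(T⁴ − T_w⁴).
Steady state: P = εσA(T⁴ − T_w⁴) with A = 1.74 m².
T⁴ = P/(εσA) + T_w⁴ = 103/(0.92·5.67×10⁻⁸·1.740) + (294)⁴
    = 1.135×10⁹ + 7.471×10⁹ = 8.606×10⁹ K⁴.

T ≈ 305 K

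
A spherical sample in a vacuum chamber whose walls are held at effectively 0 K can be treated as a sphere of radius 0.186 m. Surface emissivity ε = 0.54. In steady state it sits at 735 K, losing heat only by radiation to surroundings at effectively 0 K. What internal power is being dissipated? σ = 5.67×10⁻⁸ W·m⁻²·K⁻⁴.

P ≈ 3880 W

Steady state: P = εσA T⁴.
A = 4πr² = 0.4347 m²; T⁴ = (735)⁴ = 2.918×10¹¹ K⁴.
P = 0.54 × 5.67×10⁻⁸ × 0.4347 × 2.918×10¹¹.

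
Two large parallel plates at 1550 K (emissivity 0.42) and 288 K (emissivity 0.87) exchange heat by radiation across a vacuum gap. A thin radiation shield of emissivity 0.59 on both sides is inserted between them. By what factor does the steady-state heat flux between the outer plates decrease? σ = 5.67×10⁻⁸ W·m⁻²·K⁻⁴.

Without shield: q₀ = σΔ(T⁴)/(1/ε₁+1/ε₂−1) with denominator 2.530.
With shield the two gaps are in series; the resistances add: (1/ε₁+1/ε_s−1)+(1/ε_s+1/ε₂−1) = 3.076+1.844 = 4.920.
Heat-flux ratio q₀/q = 4.920/2.530.

factor ≈ 1.94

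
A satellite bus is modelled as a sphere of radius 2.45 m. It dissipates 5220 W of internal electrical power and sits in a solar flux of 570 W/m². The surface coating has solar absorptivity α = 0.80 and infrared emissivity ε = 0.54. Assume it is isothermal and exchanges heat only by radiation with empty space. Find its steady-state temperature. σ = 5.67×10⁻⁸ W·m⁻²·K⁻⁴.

At steady state, absorbed solar power + internal power = radiated power.
Absorbed: α·S·A_cross = 0.80·570·18.86 = 8599 W (cross-section πr²).
Total input = 8599 + 5220 = 13820 W.
Radiated: εσ·A_surf·T⁴ with A_surf = 4πr² = 75.43 m².
T⁴ = 13820/(0.54·5.67×10⁻⁸·75.43) = 5.984×10⁹ K⁴.

T ≈ 278 K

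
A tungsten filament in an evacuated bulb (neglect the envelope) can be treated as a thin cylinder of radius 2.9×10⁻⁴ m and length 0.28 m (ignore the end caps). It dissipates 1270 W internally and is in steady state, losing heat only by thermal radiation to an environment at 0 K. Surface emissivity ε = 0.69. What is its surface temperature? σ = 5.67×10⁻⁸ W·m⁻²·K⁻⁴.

T ≈ 2820 K

Steady state: internal power = radiated power, P = εσA T⁴.
Radiating area A = 2πrL = 5.102×10⁻⁴ m².
T⁴ = P/(εσA) = 1270/(0.69·5.67×10⁻⁸·5.102×10⁻⁴) = 6.363×10¹³ K⁴.
T = (6.363×10¹³)^(1/4).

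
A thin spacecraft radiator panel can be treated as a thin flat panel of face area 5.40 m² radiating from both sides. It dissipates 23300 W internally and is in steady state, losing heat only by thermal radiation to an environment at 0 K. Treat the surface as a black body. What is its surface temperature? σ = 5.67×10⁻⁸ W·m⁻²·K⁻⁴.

T ≈ 442 K

Steady state: internal power = radiated power, P = εσA T⁴.
Radiating area A = 2·5.40 = 10.80 m².
T⁴ = P/(εσA) = 23300/(1.0·5.67×10⁻⁸·10.80) = 3.805×10¹⁰ K⁴.
T = (3.805×10¹⁰)^(1/4).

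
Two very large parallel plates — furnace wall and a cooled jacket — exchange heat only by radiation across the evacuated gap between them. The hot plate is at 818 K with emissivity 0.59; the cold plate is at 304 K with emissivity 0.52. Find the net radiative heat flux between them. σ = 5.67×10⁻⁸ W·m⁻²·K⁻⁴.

q ≈ 9510 W/m²

For two infinite grey parallel plates, q = σ(T₁⁴ − T₂⁴)/(1/ε₁ + 1/ε₂ − 1).
T₁⁴ − T₂⁴ = 4.477×10¹¹ − 8.541×10⁹ = 4.392×10¹¹ K⁴.
1/ε₁ + 1/ε₂ − 1 = 1.695 + 1.923 − 1 = 2.618.
q = 5.67×10⁻⁸ × 4.392×10¹¹ / 2.618.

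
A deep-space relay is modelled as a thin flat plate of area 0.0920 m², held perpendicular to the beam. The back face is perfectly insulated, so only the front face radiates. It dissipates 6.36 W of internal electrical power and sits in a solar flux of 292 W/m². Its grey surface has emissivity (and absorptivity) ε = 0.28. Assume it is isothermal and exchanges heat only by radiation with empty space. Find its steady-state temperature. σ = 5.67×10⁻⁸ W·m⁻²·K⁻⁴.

T ≈ 312 K

At steady state, absorbed solar power + internal power = radiated power.
Absorbed: α·S·A_cross = 0.28·292·0.09200 = 7.522 W (cross-section A).
Total input = 7.522 + 6.36 = 13.88 W.
Radiated: εσ·A_surf·T⁴ with A_surf = A = 0.09200 m².
T⁴ = 13.88/(0.28·5.67×10⁻⁸·0.09200) = 9.504×10⁹ K⁴.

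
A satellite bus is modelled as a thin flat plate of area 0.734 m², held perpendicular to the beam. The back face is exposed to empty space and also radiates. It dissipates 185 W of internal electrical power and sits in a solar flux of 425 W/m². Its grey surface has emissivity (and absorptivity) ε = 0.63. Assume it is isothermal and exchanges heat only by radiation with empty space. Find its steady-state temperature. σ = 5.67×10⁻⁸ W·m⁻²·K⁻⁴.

At steady state, absorbed solar power + internal power = radiated power.
Absorbed: α·S·A_cross = 0.63·425·0.7340 = 196.5 W (cross-section A).
Total input = 196.5 + 185 = 381.5 W.
Radiated: εσ·A_surf·T⁴ with A_surf = 2A = 1.468 m².
T⁴ = 381.5/(0.63·5.67×10⁻⁸·1.468) = 7.276×10⁹ K⁴.

T ≈ 292 K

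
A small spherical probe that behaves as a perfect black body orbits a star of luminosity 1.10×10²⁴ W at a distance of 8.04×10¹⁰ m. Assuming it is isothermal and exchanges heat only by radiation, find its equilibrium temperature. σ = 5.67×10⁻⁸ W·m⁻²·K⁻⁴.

First find the stellar flux at distance d: S = L/(4πd²) = 1.10×10²⁴/(4π·(8.04×10¹⁰)²) = 13.54 W/m².
For an isothermal sphere, absorbed (1−a)S·πr² = emitted σ·4πr²·T⁴, so T⁴ = (1−a)S/(4σ).
T⁴ = 1.00·13.54/(4·5.67×10⁻⁸) = 5.971×10⁷ K⁴.

T ≈ 87.9 K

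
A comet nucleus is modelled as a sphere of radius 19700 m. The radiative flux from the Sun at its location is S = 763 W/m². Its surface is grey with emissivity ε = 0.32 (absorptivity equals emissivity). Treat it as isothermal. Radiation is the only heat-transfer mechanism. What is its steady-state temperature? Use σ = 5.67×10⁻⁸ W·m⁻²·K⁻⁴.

T ≈ 241 K

At equilibrium, absorbed power = emitted power.
Absorbing cross-section = πr² = 1.219×10⁹ m²; emitting surface = 4πr² = 4.877×10⁹ m² (ratio 4).
εS·A_cross = εσ·A_surf·T⁴  ⇒  T⁴ = S/(4σ)   (ε cancels).
T⁴ = 763/(4·5.67×10⁻⁸) = 3.364×10⁹ K⁴.
T = (3.364×10⁹)^(1/4).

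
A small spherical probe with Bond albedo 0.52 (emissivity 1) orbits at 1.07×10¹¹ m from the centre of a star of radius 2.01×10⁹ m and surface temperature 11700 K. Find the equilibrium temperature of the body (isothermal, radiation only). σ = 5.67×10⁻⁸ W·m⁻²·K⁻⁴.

T ≈ 944 K

The star's surface emits σT_*⁴; at distance d the flux is S = σT_*⁴(R_*/d)².
S = 5.67×10⁻⁸·(11700)⁴·(2.01×10⁹/1.07×10¹¹)² = 3.749×10⁵ W/m².
For an isothermal sphere T⁴ = (1−a)S/(4σ) = 7.935×10¹¹ K⁴.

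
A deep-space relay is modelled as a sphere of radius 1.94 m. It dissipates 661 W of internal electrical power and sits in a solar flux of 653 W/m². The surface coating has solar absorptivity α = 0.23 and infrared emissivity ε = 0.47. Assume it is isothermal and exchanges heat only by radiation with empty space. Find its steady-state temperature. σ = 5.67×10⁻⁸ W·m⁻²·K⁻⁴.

T ≈ 210 K

At steady state, absorbed solar power + internal power = radiated power.
Absorbed: α·S·A_cross = 0.23·653·11.82 = 1776 W (cross-section πr²).
Total input = 1776 + 661 = 2437 W.
Radiated: εσ·A_surf·T⁴ with A_surf = 4πr² = 47.29 m².
T⁴ = 2437/(0.47·5.67×10⁻⁸·47.29) = 1.933×10⁹ K⁴.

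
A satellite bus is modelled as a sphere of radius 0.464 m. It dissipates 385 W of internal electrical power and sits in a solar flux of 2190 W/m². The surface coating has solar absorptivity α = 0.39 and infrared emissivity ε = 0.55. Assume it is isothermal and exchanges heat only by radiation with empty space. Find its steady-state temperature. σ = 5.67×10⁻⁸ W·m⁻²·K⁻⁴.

At steady state, absorbed solar power + internal power = radiated power.
Absorbed: α·S·A_cross = 0.39·2190·0.6764 = 577.7 W (cross-section πr²).
Total input = 577.7 + 385 = 962.7 W.
Radiated: εσ·A_surf·T⁴ with A_surf = 4πr² = 2.705 m².
T⁴ = 962.7/(0.55·5.67×10⁻⁸·2.705) = 1.141×10¹⁰ K⁴.

T ≈ 327 K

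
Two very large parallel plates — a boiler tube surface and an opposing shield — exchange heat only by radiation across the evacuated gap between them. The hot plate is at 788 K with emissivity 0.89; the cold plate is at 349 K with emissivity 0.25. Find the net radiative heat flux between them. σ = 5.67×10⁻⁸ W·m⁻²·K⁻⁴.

For two infinite grey parallel plates, q = σ(T₁⁴ − T₂⁴)/(1/ε₁ + 1/ε₂ − 1).
T₁⁴ − T₂⁴ = 3.856×10¹¹ − 1.484×10¹⁰ = 3.707×10¹¹ K⁴.
1/ε₁ + 1/ε₂ − 1 = 1.124 + 4.000 − 1 = 4.124.
q = 5.67×10⁻⁸ × 3.707×10¹¹ / 4.124.

q ≈ 5100 W/m²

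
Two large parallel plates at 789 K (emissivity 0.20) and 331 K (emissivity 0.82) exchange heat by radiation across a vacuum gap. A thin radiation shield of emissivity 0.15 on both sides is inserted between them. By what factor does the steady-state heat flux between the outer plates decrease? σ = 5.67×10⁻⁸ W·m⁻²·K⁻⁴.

factor ≈ 3.36

Without shield: q₀ = σΔ(T⁴)/(1/ε₁+1/ε₂−1) with denominator 5.220.
With shield the two gaps are in series; the resistances add: (1/ε₁+1/ε_s−1)+(1/ε_s+1/ε₂−1) = 10.67+6.886 = 17.55.
Heat-flux ratio q₀/q = 17.55/5.220.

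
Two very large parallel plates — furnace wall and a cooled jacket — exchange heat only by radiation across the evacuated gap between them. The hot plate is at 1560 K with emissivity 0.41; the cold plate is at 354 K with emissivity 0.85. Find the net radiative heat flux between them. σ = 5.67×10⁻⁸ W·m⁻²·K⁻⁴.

q ≈ 1.28×10⁵ W/m²

For two infinite grey parallel plates, q = σ(T₁⁴ − T₂⁴)/(1/ε₁ + 1/ε₂ − 1).
T₁⁴ − T₂⁴ = 5.922×10¹² − 1.570×10¹⁰ = 5.907×10¹² K⁴.
1/ε₁ + 1/ε₂ − 1 = 2.439 + 1.176 − 1 = 2.615.
q = 5.67×10⁻⁸ × 5.907×10¹² / 2.615.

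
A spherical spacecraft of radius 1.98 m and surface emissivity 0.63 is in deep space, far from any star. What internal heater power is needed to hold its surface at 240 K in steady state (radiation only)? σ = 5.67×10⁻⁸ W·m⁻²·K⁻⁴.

P ≈ 5840 W

P = εσ·4πr²·T⁴.
4πr² = 49.27 m²; T⁴ = 3.318×10⁹ K⁴.
P = 0.63·5.67×10⁻⁸·49.27·3.318×10⁹.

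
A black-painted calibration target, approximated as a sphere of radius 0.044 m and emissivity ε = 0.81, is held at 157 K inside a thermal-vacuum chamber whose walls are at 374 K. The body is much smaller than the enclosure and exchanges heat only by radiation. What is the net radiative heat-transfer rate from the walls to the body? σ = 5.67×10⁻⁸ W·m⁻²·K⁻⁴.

For a small grey body in a large enclosure: P_net = εσA(T_body⁴ − T_wall⁴).
A = 4πr² = 0.02433 m²; T_body⁴ − T_wall⁴ = 6.076×10⁸ − 1.957×10¹⁰ = -1.896×10¹⁰ K⁴.
|P_net| = 0.81·5.67×10⁻⁸·0.02433·1.896×10¹⁰.

P_net ≈ 21.2 W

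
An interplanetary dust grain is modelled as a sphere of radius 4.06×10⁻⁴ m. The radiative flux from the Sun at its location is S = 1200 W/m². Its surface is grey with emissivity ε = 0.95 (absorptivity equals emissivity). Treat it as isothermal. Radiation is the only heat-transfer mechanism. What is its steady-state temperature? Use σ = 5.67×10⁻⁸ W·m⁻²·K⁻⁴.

T ≈ 270 K

At equilibrium, absorbed power = emitted power.
Absorbing cross-section = πr² = 5.178×10⁻⁷ m²; emitting surface = 4πr² = 2.071×10⁻⁶ m² (ratio 4).
εS·A_cross = εσ·A_surf·T⁴  ⇒  T⁴ = S/(4σ)   (ε cancels).
T⁴ = 1200/(4·5.67×10⁻⁸) = 5.291×10⁹ K⁴.
T = (5.291×10⁹)^(1/4).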